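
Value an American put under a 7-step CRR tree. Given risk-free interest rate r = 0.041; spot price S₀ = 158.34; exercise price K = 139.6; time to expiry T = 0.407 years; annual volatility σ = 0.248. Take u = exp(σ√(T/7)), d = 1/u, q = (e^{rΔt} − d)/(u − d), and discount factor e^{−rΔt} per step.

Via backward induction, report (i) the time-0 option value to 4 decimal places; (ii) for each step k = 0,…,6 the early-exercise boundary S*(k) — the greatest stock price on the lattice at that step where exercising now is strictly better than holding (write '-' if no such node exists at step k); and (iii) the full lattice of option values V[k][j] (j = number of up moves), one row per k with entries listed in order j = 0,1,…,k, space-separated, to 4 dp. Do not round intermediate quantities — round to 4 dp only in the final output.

price = 2.5691
boundary = - - - - - 117.4186 124.6544
tree:
2.5691
4.2065 0.9762
6.7235 1.7593 0.2133
10.4303 3.1219 0.4320 0.0000
15.5824 5.4295 0.8747 0.0000 0.0000
22.1814 9.1876 1.7714 0.0000 0.0000 0.0000
28.9972 14.9456 3.5871 0.0000 0.0000 0.0000 0.0000
35.4173 22.1814 7.2639 0.0000 0.0000 0.0000 0.0000 0.0000

Δt=0.05814, u=1.06162, d=0.94195, q=0.50500, disc=e^(-rΔt)=0.99762
k=7 terminal: V=max(K-S,0) → 35.4173 22.1814 7.2639 0.0000 0.0000 0.0000 0.0000 0.0000
k=6: j=0 S=110.6028 intr=28.9972 cont=28.6648 V=28.9972[EX]; j=1 S=124.6544 intr=14.9456 cont=14.6132 V=14.9456[EX]; j=2 S=140.4912 intr=0.0000 cont=3.5871 V=3.5871[hold]; j=3 S=158.3400 intr=0.0000 cont=0.0000 V=0.0000[hold]; j=4 S=178.4564 intr=0.0000 cont=0.0000 V=0.0000[hold]; j=5 S=201.1285 intr=0.0000 cont=0.0000 V=0.0000[hold]; j=6 S=226.6810 intr=0.0000 cont=0.0000 V=0.0000[hold]  S*(6)=124.6544
k=5: j=0 S=117.4186 intr=22.1814 cont=21.8490 V=22.1814[EX]; j=1 S=132.3361 intr=7.2639 cont=9.1876 V=9.1876[hold]; j=2 S=149.1489 intr=0.0000 cont=1.7714 V=1.7714[hold]; j=3 S=168.0975 intr=0.0000 cont=0.0000 V=0.0000[hold]; j=4 S=189.4536 intr=0.0000 cont=0.0000 V=0.0000[hold]; j=5 S=213.5228 intr=0.0000 cont=0.0000 V=0.0000[hold]  S*(5)=117.4186
k=4: j=0 S=124.6544 intr=14.9456 cont=15.5824 V=15.5824[hold]; j=1 S=140.4912 intr=0.0000 cont=5.4295 V=5.4295[hold]; j=2 S=158.3400 intr=0.0000 cont=0.8747 V=0.8747[hold]; j=3 S=178.4564 intr=0.0000 cont=0.0000 V=0.0000[hold]; j=4 S=201.1285 intr=0.0000 cont=0.0000 V=0.0000[hold]  S*(4)=-
k=3: j=0 S=132.3361 intr=7.2639 cont=10.4303 V=10.4303[hold]; j=1 S=149.1489 intr=0.0000 cont=3.1219 V=3.1219[hold]; j=2 S=168.0975 intr=0.0000 cont=0.4320 V=0.4320[hold]; j=3 S=189.4536 intr=0.0000 cont=0.0000 V=0.0000[hold]  S*(3)=-
k=2: j=0 S=140.4912 intr=0.0000 cont=6.7235 V=6.7235[hold]; j=1 S=158.3400 intr=0.0000 cont=1.7593 V=1.7593[hold]; j=2 S=178.4564 intr=0.0000 cont=0.2133 V=0.2133[hold]  S*(2)=-
k=1: j=0 S=149.1489 intr=0.0000 cont=4.2065 V=4.2065[hold]; j=1 S=168.0975 intr=0.0000 cont=0.9762 V=0.9762[hold]  S*(1)=-
k=0: j=0 S=158.3400 intr=0.0000 cont=2.5691 V=2.5691[hold]  S*(0)=-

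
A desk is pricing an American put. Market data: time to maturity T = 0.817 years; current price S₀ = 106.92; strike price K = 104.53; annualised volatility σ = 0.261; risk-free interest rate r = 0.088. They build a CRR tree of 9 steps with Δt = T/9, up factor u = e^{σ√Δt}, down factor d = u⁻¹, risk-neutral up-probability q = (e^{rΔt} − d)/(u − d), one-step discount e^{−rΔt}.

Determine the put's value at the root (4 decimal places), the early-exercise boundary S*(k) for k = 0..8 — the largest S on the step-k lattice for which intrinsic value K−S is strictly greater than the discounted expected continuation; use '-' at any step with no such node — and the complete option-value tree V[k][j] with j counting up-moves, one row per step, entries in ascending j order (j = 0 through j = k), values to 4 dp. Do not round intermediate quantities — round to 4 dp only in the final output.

price = 6.3597
boundary = - - - 84.4507 78.0641 84.4507 78.0641 84.4507 91.3598
tree:
6.3597
9.6100 3.5882
14.1130 5.7825 1.7066
20.0793 9.0626 2.9761 0.6125
26.4659 13.7475 5.0665 1.1769 0.1238
32.3695 20.0793 8.3691 2.2294 0.2662 0.0000
37.8266 26.4659 13.2998 4.1456 0.5726 0.0000 0.0000
42.8711 32.3695 20.0793 7.5197 1.2315 0.0000 0.0000 0.0000
47.5341 37.8266 26.4659 13.1702 2.6484 0.0000 0.0000 0.0000 0.0000
51.8444 42.8711 32.3695 20.0793 5.6958 0.0000 0.0000 0.0000 0.0000 0.0000

params: Δt=0.09078 u=1.08181 d=0.92437 q=0.53129 e^(-rΔt)=0.99204
t_9 payoffs: 51.8444 42.8711 32.3695 20.0793 5.6958 0.0000 0.0000 0.0000 0.0000 0.0000
t_8: node(8,0) S=56.9959 payoff=47.5341 vs cont=46.7024 → 47.5341 [stop]  node(8,1) S=66.7034 payoff=37.8266 vs cont=36.9949 → 37.8266 [stop]  node(8,2) S=78.0641 payoff=26.4659 vs cont=25.6342 → 26.4659 [stop]  node(8,3) S=91.3598 payoff=13.1702 vs cont=12.3385 → 13.1702 [stop]  node(8,4) S=106.9200 payoff=0.0000 vs cont=2.6484 → 2.6484 [wait]  node(8,5) S=125.1304 payoff=0.0000 vs cont=0.0000 → 0.0000 [wait]  node(8,6) S=146.4423 payoff=0.0000 vs cont=0.0000 → 0.0000 [wait]  node(8,7) S=171.3840 payoff=0.0000 vs cont=0.0000 → 0.0000 [wait]  node(8,8) S=200.5737 payoff=0.0000 vs cont=0.0000 → 0.0000 [wait]  ⇒ S*(8)=91.3598
t_7: node(7,0) S=61.6589 payoff=42.8711 vs cont=42.0394 → 42.8711 [stop]  node(7,1) S=72.1605 payoff=32.3695 vs cont=31.5378 → 32.3695 [stop]  node(7,2) S=84.4507 payoff=20.0793 vs cont=19.2476 → 20.0793 [stop]  node(7,3) S=98.8342 payoff=5.6958 vs cont=7.5197 → 7.5197 [wait]  node(7,4) S=115.6674 payoff=0.0000 vs cont=1.2315 → 1.2315 [wait]  node(7,5) S=135.3676 payoff=0.0000 vs cont=0.0000 → 0.0000 [wait]  node(7,6) S=158.4230 payoff=0.0000 vs cont=0.0000 → 0.0000 [wait]  node(7,7) S=185.4053 payoff=0.0000 vs cont=0.0000 → 0.0000 [wait]  ⇒ S*(7)=84.4507
t_6: node(6,0) S=66.7034 payoff=37.8266 vs cont=36.9949 → 37.8266 [stop]  node(6,1) S=78.0641 payoff=26.4659 vs cont=25.6342 → 26.4659 [stop]  node(6,2) S=91.3598 payoff=13.1702 vs cont=13.2998 → 13.2998 [wait]  node(6,3) S=106.9200 payoff=0.0000 vs cont=4.1456 → 4.1456 [wait]  node(6,4) S=125.1304 payoff=0.0000 vs cont=0.5726 → 0.5726 [wait]  node(6,5) S=146.4423 payoff=0.0000 vs cont=0.0000 → 0.0000 [wait]  node(6,6) S=171.3840 payoff=0.0000 vs cont=0.0000 → 0.0000 [wait]  ⇒ S*(6)=78.0641
t_5: node(5,0) S=72.1605 payoff=32.3695 vs cont=31.5378 → 32.3695 [stop]  node(5,1) S=84.4507 payoff=20.0793 vs cont=19.3159 → 20.0793 [stop]  node(5,2) S=98.8342 payoff=5.6958 vs cont=8.3691 → 8.3691 [wait]  node(5,3) S=115.6674 payoff=0.0000 vs cont=2.2294 → 2.2294 [wait]  node(5,4) S=135.3676 payoff=0.0000 vs cont=0.2662 → 0.2662 [wait]  node(5,5) S=158.4230 payoff=0.0000 vs cont=0.0000 → 0.0000 [wait]  ⇒ S*(5)=84.4507
t_4: node(4,0) S=78.0641 payoff=26.4659 vs cont=25.6342 → 26.4659 [stop]  node(4,1) S=91.3598 payoff=13.1702 vs cont=13.7475 → 13.7475 [wait]  node(4,2) S=106.9200 payoff=0.0000 vs cont=5.0665 → 5.0665 [wait]  node(4,3) S=125.1304 payoff=0.0000 vs cont=1.1769 → 1.1769 [wait]  node(4,4) S=146.4423 payoff=0.0000 vs cont=0.1238 → 0.1238 [wait]  ⇒ S*(4)=78.0641
t_3: node(3,0) S=84.4507 payoff=20.0793 vs cont=19.5518 → 20.0793 [stop]  node(3,1) S=98.8342 payoff=5.6958 vs cont=9.0626 → 9.0626 [wait]  node(3,2) S=115.6674 payoff=0.0000 vs cont=2.9761 → 2.9761 [wait]  node(3,3) S=135.3676 payoff=0.0000 vs cont=0.6125 → 0.6125 [wait]  ⇒ S*(3)=84.4507
t_2: node(2,0) S=91.3598 payoff=13.1702 vs cont=14.1130 → 14.1130 [wait]  node(2,1) S=106.9200 payoff=0.0000 vs cont=5.7825 → 5.7825 [wait]  node(2,2) S=125.1304 payoff=0.0000 vs cont=1.7066 → 1.7066 [wait]  ⇒ S*(2)=-
t_1: node(1,0) S=98.8342 payoff=5.6958 vs cont=9.6100 → 9.6100 [wait]  node(1,1) S=115.6674 payoff=0.0000 vs cont=3.5882 → 3.5882 [wait]  ⇒ S*(1)=-
t_0: node(0,0) S=106.9200 payoff=0.0000 vs cont=6.3597 → 6.3597 [wait]  ⇒ S*(0)=-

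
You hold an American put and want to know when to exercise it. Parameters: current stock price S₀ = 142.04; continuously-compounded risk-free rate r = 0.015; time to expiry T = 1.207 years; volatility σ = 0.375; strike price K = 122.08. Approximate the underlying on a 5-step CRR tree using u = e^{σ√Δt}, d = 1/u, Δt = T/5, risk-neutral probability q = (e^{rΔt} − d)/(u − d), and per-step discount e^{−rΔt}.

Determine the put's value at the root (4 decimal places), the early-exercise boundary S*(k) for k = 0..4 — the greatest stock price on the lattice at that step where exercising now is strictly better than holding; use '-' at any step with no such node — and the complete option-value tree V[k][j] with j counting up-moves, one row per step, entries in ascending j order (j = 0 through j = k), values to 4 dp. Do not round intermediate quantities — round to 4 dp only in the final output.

Δt=0.24140  u=1.20231  d=0.83173  q=0.46386  discount=0.99639
step 5 (expiry): payoffs max(K−S,0) = 65.5442 40.3543 3.9410 0.0000 0.0000 0.0000
step 4: (k=4,j=0): S=67.9737, (K−S)⁺=54.1063, hold=53.6650 ⇒ V=54.1063 exercise | (k=4,j=1): S=98.2598, (K−S)⁺=23.8202, hold=23.3789 ⇒ V=23.8202 exercise | (k=4,j=2): S=142.0400, (K−S)⁺=0.0000, hold=2.1053 ⇒ V=2.1053 continue | (k=4,j=3): S=205.3267, (K−S)⁺=0.0000, hold=0.0000 ⇒ V=0.0000 continue | (k=4,j=4): S=296.8111, (K−S)⁺=0.0000, hold=0.0000 ⇒ V=0.0000 continue  boundary S*=98.2598
step 3: (k=3,j=0): S=81.7257, (K−S)⁺=40.3543, hold=39.9131 ⇒ V=40.3543 exercise | (k=3,j=1): S=118.1390, (K−S)⁺=3.9410, hold=13.6979 ⇒ V=13.6979 continue | (k=3,j=2): S=170.7765, (K−S)⁺=0.0000, hold=1.1247 ⇒ V=1.1247 continue | (k=3,j=3): S=246.8668, (K−S)⁺=0.0000, hold=0.0000 ⇒ V=0.0000 continue  boundary S*=81.7257
step 2: (k=2,j=0): S=98.2598, (K−S)⁺=23.8202, hold=27.8884 ⇒ V=27.8884 continue | (k=2,j=1): S=142.0400, (K−S)⁺=0.0000, hold=7.8373 ⇒ V=7.8373 continue | (k=2,j=2): S=205.3267, (K−S)⁺=0.0000, hold=0.6008 ⇒ V=0.6008 continue  boundary S*=-
step 1: (k=1,j=0): S=118.1390, (K−S)⁺=3.9410, hold=18.5204 ⇒ V=18.5204 continue | (k=1,j=1): S=170.7765, (K−S)⁺=0.0000, hold=4.4644 ⇒ V=4.4644 continue  boundary S*=-
step 0: (k=0,j=0): S=142.0400, (K−S)⁺=0.0000, hold=11.9570 ⇒ V=11.9570 continue  boundary S*=-

price = 11.9570
boundary = - - - 81.7257 98.2598
tree:
11.9570
18.5204 4.4644
27.8884 7.8373 0.6008
40.3543 13.6979 1.1247 0.0000
54.1063 23.8202 2.1053 0.0000 0.0000
65.5442 40.3543 3.9410 0.0000 0.0000 0.0000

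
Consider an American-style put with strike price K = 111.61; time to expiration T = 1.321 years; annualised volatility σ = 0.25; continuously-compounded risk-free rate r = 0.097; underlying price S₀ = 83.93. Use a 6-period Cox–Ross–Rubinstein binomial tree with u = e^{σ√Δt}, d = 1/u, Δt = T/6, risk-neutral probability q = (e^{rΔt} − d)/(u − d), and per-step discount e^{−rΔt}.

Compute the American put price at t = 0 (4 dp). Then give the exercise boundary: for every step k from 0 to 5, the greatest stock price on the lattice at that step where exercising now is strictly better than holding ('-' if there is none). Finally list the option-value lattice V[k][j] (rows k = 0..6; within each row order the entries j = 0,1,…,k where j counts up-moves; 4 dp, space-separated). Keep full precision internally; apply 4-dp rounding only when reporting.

Δt=0.22017  u=1.12446  d=0.88931  q=0.56250  discount=0.97887
step 6 (expiry): payoffs max(K−S,0) = 70.0909 59.1126 45.2315 27.6800 5.4876 0.0000 0.0000
step 5: (k=5,j=0): S=46.6867, (K−S)⁺=64.9233, hold=62.5650 ⇒ V=64.9233 exercise | (k=5,j=1): S=59.0314, (K−S)⁺=52.5786, hold=50.2204 ⇒ V=52.5786 exercise | (k=5,j=2): S=74.6401, (K−S)⁺=36.9699, hold=34.6116 ⇒ V=36.9699 exercise | (k=5,j=3): S=94.3761, (K−S)⁺=17.2339, hold=14.8756 ⇒ V=17.2339 exercise | (k=5,j=4): S=119.3306, (K−S)⁺=0.0000, hold=2.3501 ⇒ V=2.3501 continue | (k=5,j=5): S=150.8834, (K−S)⁺=0.0000, hold=0.0000 ⇒ V=0.0000 continue  boundary S*=94.3761
step 4: (k=4,j=0): S=52.4974, (K−S)⁺=59.1126, hold=56.7543 ⇒ V=59.1126 exercise | (k=4,j=1): S=66.3785, (K−S)⁺=45.2315, hold=42.8732 ⇒ V=45.2315 exercise | (k=4,j=2): S=83.9300, (K−S)⁺=27.6800, hold=25.3217 ⇒ V=27.6800 exercise | (k=4,j=3): S=106.1224, (K−S)⁺=5.4876, hold=8.6744 ⇒ V=8.6744 continue | (k=4,j=4): S=134.1827, (K−S)⁺=0.0000, hold=1.0064 ⇒ V=1.0064 continue  boundary S*=83.9300
step 3: (k=3,j=0): S=59.0314, (K−S)⁺=52.5786, hold=50.2204 ⇒ V=52.5786 exercise | (k=3,j=1): S=74.6401, (K−S)⁺=36.9699, hold=34.6116 ⇒ V=36.9699 exercise | (k=3,j=2): S=94.3761, (K−S)⁺=17.2339, hold=16.6303 ⇒ V=17.2339 exercise | (k=3,j=3): S=119.3306, (K−S)⁺=0.0000, hold=4.2690 ⇒ V=4.2690 continue  boundary S*=94.3761
step 2: (k=2,j=0): S=66.3785, (K−S)⁺=45.2315, hold=42.8732 ⇒ V=45.2315 exercise | (k=2,j=1): S=83.9300, (K−S)⁺=27.6800, hold=25.3217 ⇒ V=27.6800 exercise | (k=2,j=2): S=106.1224, (K−S)⁺=5.4876, hold=9.7310 ⇒ V=9.7310 continue  boundary S*=83.9300
step 1: (k=1,j=0): S=74.6401, (K−S)⁺=36.9699, hold=34.6116 ⇒ V=36.9699 exercise | (k=1,j=1): S=94.3761, (K−S)⁺=17.2339, hold=17.2121 ⇒ V=17.2339 exercise  boundary S*=94.3761
step 0: (k=0,j=0): S=83.9300, (K−S)⁺=27.6800, hold=25.3217 ⇒ V=27.6800 exercise  boundary S*=83.9300

price = 27.6800
boundary = 83.9300 94.3761 83.9300 94.3761 83.9300 94.3761
tree:
27.6800
36.9699 17.2339
45.2315 27.6800 9.7310
52.5786 36.9699 17.2339 4.2690
59.1126 45.2315 27.6800 8.6744 1.0064
64.9233 52.5786 36.9699 17.2339 2.3501 0.0000
70.0909 59.1126 45.2315 27.6800 5.4876 0.0000 0.0000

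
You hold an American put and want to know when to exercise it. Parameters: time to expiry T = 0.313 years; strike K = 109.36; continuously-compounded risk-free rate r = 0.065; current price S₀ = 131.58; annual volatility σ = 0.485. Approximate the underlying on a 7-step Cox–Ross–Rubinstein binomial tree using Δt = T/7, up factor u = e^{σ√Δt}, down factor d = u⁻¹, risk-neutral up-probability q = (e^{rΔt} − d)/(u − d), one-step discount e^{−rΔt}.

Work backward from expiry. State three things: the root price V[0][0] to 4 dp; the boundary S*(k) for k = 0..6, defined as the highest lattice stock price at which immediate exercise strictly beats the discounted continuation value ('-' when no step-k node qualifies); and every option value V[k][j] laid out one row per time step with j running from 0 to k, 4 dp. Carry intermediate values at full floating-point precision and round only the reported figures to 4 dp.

price = 4.4576
boundary = - - - - - 78.7935 87.3032
tree:
4.4576
7.0009 1.8216
10.7134 3.1560 0.4356
15.8758 5.3728 0.8541 0.0000
22.5954 8.9358 1.6748 0.0000 0.0000
30.5665 14.3853 3.2841 0.0000 0.0000 0.0000
38.2468 22.0568 6.4399 0.0000 0.0000 0.0000 0.0000
45.1784 30.5665 12.6280 0.0000 0.0000 0.0000 0.0000 0.0000

Δt=0.04471, u=1.10800, d=0.90253, q=0.48855, disc=e^(-rΔt)=0.99710
k=7 terminal: V=max(K-S,0) → 45.1784 30.5665 12.6280 0.0000 0.0000 0.0000 0.0000 0.0000
k=6: j=0 S=71.1132 intr=38.2468 cont=37.9294 V=38.2468[EX]; j=1 S=87.3032 intr=22.0568 cont=21.7394 V=22.0568[EX]; j=2 S=107.1791 intr=2.1809 cont=6.4399 V=6.4399[hold]; j=3 S=131.5800 intr=0.0000 cont=0.0000 V=0.0000[hold]; j=4 S=161.5361 intr=0.0000 cont=0.0000 V=0.0000[hold]; j=5 S=198.3122 intr=0.0000 cont=0.0000 V=0.0000[hold]; j=6 S=243.4609 intr=0.0000 cont=0.0000 V=0.0000[hold]  S*(6)=87.3032
k=5: j=0 S=78.7935 intr=30.5665 cont=30.2491 V=30.5665[EX]; j=1 S=96.7320 intr=12.6280 cont=14.3853 V=14.3853[hold]; j=2 S=118.7545 intr=0.0000 cont=3.2841 V=3.2841[hold]; j=3 S=145.7907 intr=0.0000 cont=0.0000 V=0.0000[hold]; j=4 S=178.9821 intr=0.0000 cont=0.0000 V=0.0000[hold]; j=5 S=219.7300 intr=0.0000 cont=0.0000 V=0.0000[hold]  S*(5)=78.7935
k=4: j=0 S=87.3032 intr=22.0568 cont=22.5954 V=22.5954[hold]; j=1 S=107.1791 intr=2.1809 cont=8.9358 V=8.9358[hold]; j=2 S=131.5800 intr=0.0000 cont=1.6748 V=1.6748[hold]; j=3 S=161.5361 intr=0.0000 cont=0.0000 V=0.0000[hold]; j=4 S=198.3122 intr=0.0000 cont=0.0000 V=0.0000[hold]  S*(4)=-
k=3: j=0 S=96.7320 intr=12.6280 cont=15.8758 V=15.8758[hold]; j=1 S=118.7545 intr=0.0000 cont=5.3728 V=5.3728[hold]; j=2 S=145.7907 intr=0.0000 cont=0.8541 V=0.8541[hold]; j=3 S=178.9821 intr=0.0000 cont=0.0000 V=0.0000[hold]  S*(3)=-
k=2: j=0 S=107.1791 intr=2.1809 cont=10.7134 V=10.7134[hold]; j=1 S=131.5800 intr=0.0000 cont=3.1560 V=3.1560[hold]; j=2 S=161.5361 intr=0.0000 cont=0.4356 V=0.4356[hold]  S*(2)=-
k=1: j=0 S=118.7545 intr=0.0000 cont=7.0009 V=7.0009[hold]; j=1 S=145.7907 intr=0.0000 cont=1.8216 V=1.8216[hold]  S*(1)=-
k=0: j=0 S=131.5800 intr=0.0000 cont=4.4576 V=4.4576[hold]  S*(0)=-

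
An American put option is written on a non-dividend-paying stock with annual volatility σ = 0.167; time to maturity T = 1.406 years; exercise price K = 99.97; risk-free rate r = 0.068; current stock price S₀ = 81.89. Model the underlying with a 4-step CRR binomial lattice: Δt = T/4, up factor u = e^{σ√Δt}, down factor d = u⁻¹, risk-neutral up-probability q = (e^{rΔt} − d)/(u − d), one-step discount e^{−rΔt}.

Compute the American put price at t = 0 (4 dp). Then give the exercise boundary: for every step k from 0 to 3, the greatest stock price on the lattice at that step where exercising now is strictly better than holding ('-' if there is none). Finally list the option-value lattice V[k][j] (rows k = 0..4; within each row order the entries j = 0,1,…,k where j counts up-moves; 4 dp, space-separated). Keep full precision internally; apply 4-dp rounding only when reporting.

params: Δt=0.35150 u=1.10408 d=0.90573 q=0.59723 e^(-rΔt)=0.97638
t_4 payoffs: 44.8597 32.7913 18.0800 0.1472 0.0000
t_3: node(3,0) S=60.8460 payoff=39.1240 vs cont=36.7628 → 39.1240 [stop]  node(3,1) S=74.1705 payoff=25.7995 vs cont=23.4383 → 25.7995 [stop]  node(3,2) S=90.4129 payoff=9.5571 vs cont=7.1960 → 9.5571 [stop]  node(3,3) S=110.2121 payoff=0.0000 vs cont=0.0579 → 0.0579 [wait]  ⇒ S*(3)=90.4129
t_2: node(2,0) S=67.1787 payoff=32.7913 vs cont=30.4301 → 32.7913 [stop]  node(2,1) S=81.8900 payoff=18.0800 vs cont=15.7188 → 18.0800 [stop]  node(2,2) S=99.8228 payoff=0.1472 vs cont=3.7922 → 3.7922 [wait]  ⇒ S*(2)=81.8900
t_1: node(1,0) S=74.1705 payoff=25.7995 vs cont=23.4383 → 25.7995 [stop]  node(1,1) S=90.4129 payoff=9.5571 vs cont=9.3214 → 9.5571 [stop]  ⇒ S*(1)=90.4129
t_0: node(0,0) S=81.8900 payoff=18.0800 vs cont=15.7188 → 18.0800 [stop]  ⇒ S*(0)=81.8900

price = 18.0800
boundary = 81.8900 90.4129 81.8900 90.4129
tree:
18.0800
25.7995 9.5571
32.7913 18.0800 3.7922
39.1240 25.7995 9.5571 0.0579
44.8597 32.7913 18.0800 0.1472 0.0000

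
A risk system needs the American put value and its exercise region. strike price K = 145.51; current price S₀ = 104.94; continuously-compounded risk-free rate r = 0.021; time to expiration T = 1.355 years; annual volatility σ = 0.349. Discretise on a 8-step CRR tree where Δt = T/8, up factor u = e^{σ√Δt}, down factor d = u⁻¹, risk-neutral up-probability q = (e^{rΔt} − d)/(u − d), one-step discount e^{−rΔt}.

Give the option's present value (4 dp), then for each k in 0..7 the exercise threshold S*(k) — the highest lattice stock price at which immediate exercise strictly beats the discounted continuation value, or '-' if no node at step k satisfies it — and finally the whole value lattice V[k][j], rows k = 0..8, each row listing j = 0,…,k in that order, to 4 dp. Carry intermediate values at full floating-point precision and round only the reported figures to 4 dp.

price = 44.3009
boundary = - - 78.7380 68.2034 78.7380 90.8997 104.9400 121.1489
tree:
44.3009
55.2354 32.6200
66.7720 42.9745 21.4887
77.3066 54.6373 30.4836 11.7679
86.4318 66.7720 41.7149 18.3731 4.5996
94.3360 77.3066 54.6103 27.8604 8.0881 0.8017
101.1828 86.4318 66.7720 40.5700 14.1064 1.5369 0.0000
107.1135 94.3360 77.3066 54.6103 24.3611 2.9465 0.0000 0.0000
112.2507 101.1828 86.4318 66.7720 40.5700 5.6486 0.0000 0.0000 0.0000

Δt=0.16937  u=1.15446  d=0.86621  q=0.47652  discount=0.99645
step 8 (expiry): payoffs max(K−S,0) = 112.2507 101.1828 86.4318 66.7720 40.5700 5.6486 0.0000 0.0000 0.0000
step 7: (k=7,j=0): S=38.3965, (K−S)⁺=107.1135, hold=106.5968 ⇒ V=107.1135 exercise | (k=7,j=1): S=51.1740, (K−S)⁺=94.3360, hold=93.8194 ⇒ V=94.3360 exercise | (k=7,j=2): S=68.2034, (K−S)⁺=77.3066, hold=76.7900 ⇒ V=77.3066 exercise | (k=7,j=3): S=90.8997, (K−S)⁺=54.6103, hold=54.0936 ⇒ V=54.6103 exercise | (k=7,j=4): S=121.1489, (K−S)⁺=24.3611, hold=23.8445 ⇒ V=24.3611 exercise | (k=7,j=5): S=161.4642, (K−S)⁺=0.0000, hold=2.9465 ⇒ V=2.9465 continue | (k=7,j=6): S=215.1955, (K−S)⁺=0.0000, hold=0.0000 ⇒ V=0.0000 continue | (k=7,j=7): S=286.8072, (K−S)⁺=0.0000, hold=0.0000 ⇒ V=0.0000 continue  boundary S*=121.1489
step 6: (k=6,j=0): S=44.3272, (K−S)⁺=101.1828, hold=100.6661 ⇒ V=101.1828 exercise | (k=6,j=1): S=59.0782, (K−S)⁺=86.4318, hold=85.9151 ⇒ V=86.4318 exercise | (k=6,j=2): S=78.7380, (K−S)⁺=66.7720, hold=66.2554 ⇒ V=66.7720 exercise | (k=6,j=3): S=104.9400, (K−S)⁺=40.5700, hold=40.0534 ⇒ V=40.5700 exercise | (k=6,j=4): S=139.8614, (K−S)⁺=5.6486, hold=14.1064 ⇒ V=14.1064 continue | (k=6,j=5): S=186.4038, (K−S)⁺=0.0000, hold=1.5369 ⇒ V=1.5369 continue | (k=6,j=6): S=248.4343, (K−S)⁺=0.0000, hold=0.0000 ⇒ V=0.0000 continue  boundary S*=104.9400
step 5: (k=5,j=0): S=51.1740, (K−S)⁺=94.3360, hold=93.8194 ⇒ V=94.3360 exercise | (k=5,j=1): S=68.2034, (K−S)⁺=77.3066, hold=76.7900 ⇒ V=77.3066 exercise | (k=5,j=2): S=90.8997, (K−S)⁺=54.6103, hold=54.0936 ⇒ V=54.6103 exercise | (k=5,j=3): S=121.1489, (K−S)⁺=24.3611, hold=27.8604 ⇒ V=27.8604 continue | (k=5,j=4): S=161.4642, (K−S)⁺=0.0000, hold=8.0881 ⇒ V=8.0881 continue | (k=5,j=5): S=215.1955, (K−S)⁺=0.0000, hold=0.8017 ⇒ V=0.8017 continue  boundary S*=90.8997
step 4: (k=4,j=0): S=59.0782, (K−S)⁺=86.4318, hold=85.9151 ⇒ V=86.4318 exercise | (k=4,j=1): S=78.7380, (K−S)⁺=66.7720, hold=66.2554 ⇒ V=66.7720 exercise | (k=4,j=2): S=104.9400, (K−S)⁺=40.5700, hold=41.7149 ⇒ V=41.7149 continue | (k=4,j=3): S=139.8614, (K−S)⁺=5.6486, hold=18.3731 ⇒ V=18.3731 continue | (k=4,j=4): S=186.4038, (K−S)⁺=0.0000, hold=4.5996 ⇒ V=4.5996 continue  boundary S*=78.7380
step 3: (k=3,j=0): S=68.2034, (K−S)⁺=77.3066, hold=76.7900 ⇒ V=77.3066 exercise | (k=3,j=1): S=90.8997, (K−S)⁺=54.6103, hold=54.6373 ⇒ V=54.6373 continue | (k=3,j=2): S=121.1489, (K−S)⁺=24.3611, hold=30.4836 ⇒ V=30.4836 continue | (k=3,j=3): S=161.4642, (K−S)⁺=0.0000, hold=11.7679 ⇒ V=11.7679 continue  boundary S*=68.2034
step 2: (k=2,j=0): S=78.7380, (K−S)⁺=66.7720, hold=66.2682 ⇒ V=66.7720 exercise | (k=2,j=1): S=104.9400, (K−S)⁺=40.5700, hold=42.9745 ⇒ V=42.9745 continue | (k=2,j=2): S=139.8614, (K−S)⁺=5.6486, hold=21.4887 ⇒ V=21.4887 continue  boundary S*=78.7380
step 1: (k=1,j=0): S=90.8997, (K−S)⁺=54.6103, hold=55.2354 ⇒ V=55.2354 continue | (k=1,j=1): S=121.1489, (K−S)⁺=24.3611, hold=32.6200 ⇒ V=32.6200 continue  boundary S*=-
step 0: (k=0,j=0): S=104.9400, (K−S)⁺=40.5700, hold=44.3009 ⇒ V=44.3009 continue  boundary S*=-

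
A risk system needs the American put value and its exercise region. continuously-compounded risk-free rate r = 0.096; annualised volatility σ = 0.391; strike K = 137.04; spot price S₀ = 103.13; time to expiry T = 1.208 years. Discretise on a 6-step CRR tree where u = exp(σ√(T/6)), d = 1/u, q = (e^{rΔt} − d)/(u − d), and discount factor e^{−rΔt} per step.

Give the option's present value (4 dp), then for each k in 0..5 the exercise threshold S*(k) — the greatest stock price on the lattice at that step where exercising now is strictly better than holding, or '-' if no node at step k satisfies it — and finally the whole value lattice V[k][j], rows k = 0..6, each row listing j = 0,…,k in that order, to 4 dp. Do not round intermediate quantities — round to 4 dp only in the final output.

price = 35.3439
boundary = - 86.5349 72.6102 86.5349 103.1300 86.5349
tree:
35.3439
50.5051 22.2177
64.4298 34.3064 11.5241
76.1138 50.5051 20.1502 3.7283
85.9177 64.4298 33.9100 7.7824 0.0000
94.1440 76.1138 50.5051 16.2451 0.0000 0.0000
101.0466 85.9177 64.4298 33.9100 0.0000 0.0000 0.0000

params: Δt=0.20133 u=1.19177 d=0.83909 q=0.51159 e^(-rΔt)=0.98086
t_6 payoffs: 101.0466 85.9177 64.4298 33.9100 0.0000 0.0000 0.0000
t_5: node(5,0) S=42.8960 payoff=94.1440 vs cont=91.5207 → 94.1440 [stop]  node(5,1) S=60.9262 payoff=76.1138 vs cont=73.4905 → 76.1138 [stop]  node(5,2) S=86.5349 payoff=50.5051 vs cont=47.8818 → 50.5051 [stop]  node(5,3) S=122.9076 payoff=14.1324 vs cont=16.2451 → 16.2451 [wait]  node(5,4) S=174.5686 payoff=0.0000 vs cont=0.0000 → 0.0000 [wait]  node(5,5) S=247.9439 payoff=0.0000 vs cont=0.0000 → 0.0000 [wait]  ⇒ S*(5)=86.5349
t_4: node(4,0) S=51.1223 payoff=85.9177 vs cont=83.2944 → 85.9177 [stop]  node(4,1) S=72.6102 payoff=64.4298 vs cont=61.8065 → 64.4298 [stop]  node(4,2) S=103.1300 payoff=33.9100 vs cont=32.3468 → 33.9100 [stop]  node(4,3) S=146.4780 payoff=0.0000 vs cont=7.7824 → 7.7824 [wait]  node(4,4) S=208.0462 payoff=0.0000 vs cont=0.0000 → 0.0000 [wait]  ⇒ S*(4)=103.1300
t_3: node(3,0) S=60.9262 payoff=76.1138 vs cont=73.4905 → 76.1138 [stop]  node(3,1) S=86.5349 payoff=50.5051 vs cont=47.8818 → 50.5051 [stop]  node(3,2) S=122.9076 payoff=14.1324 vs cont=20.1502 → 20.1502 [wait]  node(3,3) S=174.5686 payoff=0.0000 vs cont=3.7283 → 3.7283 [wait]  ⇒ S*(3)=86.5349
t_2: node(2,0) S=72.6102 payoff=64.4298 vs cont=61.8065 → 64.4298 [stop]  node(2,1) S=103.1300 payoff=33.9100 vs cont=34.3064 → 34.3064 [wait]  node(2,2) S=146.4780 payoff=0.0000 vs cont=11.5241 → 11.5241 [wait]  ⇒ S*(2)=72.6102
t_1: node(1,0) S=86.5349 payoff=50.5051 vs cont=48.0807 → 50.5051 [stop]  node(1,1) S=122.9076 payoff=14.1324 vs cont=22.2177 → 22.2177 [wait]  ⇒ S*(1)=86.5349
t_0: node(0,0) S=103.1300 payoff=33.9100 vs cont=35.3439 → 35.3439 [wait]  ⇒ S*(0)=-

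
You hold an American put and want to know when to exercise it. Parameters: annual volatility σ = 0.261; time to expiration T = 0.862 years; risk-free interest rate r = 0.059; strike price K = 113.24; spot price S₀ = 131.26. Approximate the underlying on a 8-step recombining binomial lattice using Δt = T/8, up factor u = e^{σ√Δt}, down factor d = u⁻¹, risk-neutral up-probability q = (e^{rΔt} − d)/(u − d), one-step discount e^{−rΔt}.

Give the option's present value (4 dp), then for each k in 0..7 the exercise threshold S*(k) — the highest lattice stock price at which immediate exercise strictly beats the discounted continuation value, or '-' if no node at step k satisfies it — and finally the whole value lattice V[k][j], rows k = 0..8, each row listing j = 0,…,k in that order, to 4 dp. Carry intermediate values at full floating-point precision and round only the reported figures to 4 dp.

params: Δt=0.10775 u=1.08945 d=0.91789 q=0.51577 e^(-rΔt)=0.99366
t_8 payoffs: 47.0991 34.7371 20.0646 2.6497 0.0000 0.0000 0.0000 0.0000 0.0000
t_7: node(7,0) S=72.0573 payoff=41.1827 vs cont=40.4651 → 41.1827 [stop]  node(7,1) S=85.5251 payoff=27.7149 vs cont=26.9973 → 27.7149 [stop]  node(7,2) S=101.5101 payoff=11.7299 vs cont=11.0123 → 11.7299 [stop]  node(7,3) S=120.4827 payoff=0.0000 vs cont=1.2750 → 1.2750 [wait]  node(7,4) S=143.0014 payoff=0.0000 vs cont=0.0000 → 0.0000 [wait]  node(7,5) S=169.7288 payoff=0.0000 vs cont=0.0000 → 0.0000 [wait]  node(7,6) S=201.4518 payoff=0.0000 vs cont=0.0000 → 0.0000 [wait]  node(7,7) S=239.1039 payoff=0.0000 vs cont=0.0000 → 0.0000 [wait]  ⇒ S*(7)=101.5101
t_6: node(6,0) S=78.5029 payoff=34.7371 vs cont=34.0195 → 34.7371 [stop]  node(6,1) S=93.1754 payoff=20.0646 vs cont=19.3470 → 20.0646 [stop]  node(6,2) S=110.5903 payoff=2.6497 vs cont=6.2974 → 6.2974 [wait]  node(6,3) S=131.2600 payoff=0.0000 vs cont=0.6135 → 0.6135 [wait]  node(6,4) S=155.7930 payoff=0.0000 vs cont=0.0000 → 0.0000 [wait]  node(6,5) S=184.9113 payoff=0.0000 vs cont=0.0000 → 0.0000 [wait]  node(6,6) S=219.4719 payoff=0.0000 vs cont=0.0000 → 0.0000 [wait]  ⇒ S*(6)=93.1754
t_5: node(5,0) S=85.5251 payoff=27.7149 vs cont=26.9973 → 27.7149 [stop]  node(5,1) S=101.5101 payoff=11.7299 vs cont=12.8818 → 12.8818 [wait]  node(5,2) S=120.4827 payoff=0.0000 vs cont=3.3445 → 3.3445 [wait]  node(5,3) S=143.0014 payoff=0.0000 vs cont=0.2952 → 0.2952 [wait]  node(5,4) S=169.7288 payoff=0.0000 vs cont=0.0000 → 0.0000 [wait]  node(5,5) S=201.4518 payoff=0.0000 vs cont=0.0000 → 0.0000 [wait]  ⇒ S*(5)=85.5251
t_4: node(4,0) S=93.1754 payoff=20.0646 vs cont=19.9373 → 20.0646 [stop]  node(4,1) S=110.5903 payoff=2.6497 vs cont=7.9123 → 7.9123 [wait]  node(4,2) S=131.2600 payoff=0.0000 vs cont=1.7605 → 1.7605 [wait]  node(4,3) S=155.7930 payoff=0.0000 vs cont=0.1420 → 0.1420 [wait]  node(4,4) S=184.9113 payoff=0.0000 vs cont=0.0000 → 0.0000 [wait]  ⇒ S*(4)=93.1754
t_3: node(3,0) S=101.5101 payoff=11.7299 vs cont=13.7094 → 13.7094 [wait]  node(3,1) S=120.4827 payoff=0.0000 vs cont=4.7094 → 4.7094 [wait]  node(3,2) S=143.0014 payoff=0.0000 vs cont=0.9199 → 0.9199 [wait]  node(3,3) S=169.7288 payoff=0.0000 vs cont=0.0683 → 0.0683 [wait]  ⇒ S*(3)=-
t_2: node(2,0) S=110.5903 payoff=2.6497 vs cont=9.0100 → 9.0100 [wait]  node(2,1) S=131.2600 payoff=0.0000 vs cont=2.7374 → 2.7374 [wait]  node(2,2) S=155.7930 payoff=0.0000 vs cont=0.4776 → 0.4776 [wait]  ⇒ S*(2)=-
t_1: node(1,0) S=120.4827 payoff=0.0000 vs cont=5.7382 → 5.7382 [wait]  node(1,1) S=143.0014 payoff=0.0000 vs cont=1.5619 → 1.5619 [wait]  ⇒ S*(1)=-
t_0: node(0,0) S=131.2600 payoff=0.0000 vs cont=3.5615 → 3.5615 [wait]  ⇒ S*(0)=-

price = 3.5615
boundary = - - - - 93.1754 85.5251 93.1754 101.5101
tree:
3.5615
5.7382 1.5619
9.0100 2.7374 0.4776
13.7094 4.7094 0.9199 0.0683
20.0646 7.9123 1.7605 0.1420 0.0000
27.7149 12.8818 3.3445 0.2952 0.0000 0.0000
34.7371 20.0646 6.2974 0.6135 0.0000 0.0000 0.0000
41.1827 27.7149 11.7299 1.2750 0.0000 0.0000 0.0000 0.0000
47.0991 34.7371 20.0646 2.6497 0.0000 0.0000 0.0000 0.0000 0.0000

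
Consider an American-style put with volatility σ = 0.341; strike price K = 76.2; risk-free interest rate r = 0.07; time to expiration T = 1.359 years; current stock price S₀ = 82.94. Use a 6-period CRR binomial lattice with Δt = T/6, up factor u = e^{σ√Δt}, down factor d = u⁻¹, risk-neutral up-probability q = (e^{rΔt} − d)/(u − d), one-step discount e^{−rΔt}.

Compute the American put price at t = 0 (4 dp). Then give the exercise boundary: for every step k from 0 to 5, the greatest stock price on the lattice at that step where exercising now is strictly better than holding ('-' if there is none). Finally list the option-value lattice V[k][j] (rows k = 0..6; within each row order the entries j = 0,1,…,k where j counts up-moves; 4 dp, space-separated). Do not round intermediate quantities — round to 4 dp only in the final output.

price = 6.9548
boundary = - - - 50.9707 59.9517 50.9707
tree:
6.9548
11.0920 3.1751
17.0909 5.6432 0.8897
25.2293 9.7628 1.8392 0.0000
32.8649 16.2483 3.8020 0.0000 0.0000
39.3567 25.2293 7.8598 0.0000 0.0000 0.0000
44.8760 32.8649 16.2483 0.0000 0.0000 0.0000 0.0000

Δt=0.22650, u=1.17620, d=0.85020, q=0.50854, disc=e^(-rΔt)=0.98427
k=6 terminal: V=max(K-S,0) → 44.8760 32.8649 16.2483 0.0000 0.0000 0.0000 0.0000
k=5: j=0 S=36.8433 intr=39.3567 cont=38.1581 V=39.3567[EX]; j=1 S=50.9707 intr=25.2293 cont=24.0307 V=25.2293[EX]; j=2 S=70.5152 intr=5.6848 cont=7.8598 V=7.8598[hold]; j=3 S=97.5540 intr=0.0000 cont=0.0000 V=0.0000[hold]; j=4 S=134.9607 intr=0.0000 cont=0.0000 V=0.0000[hold]; j=5 S=186.7109 intr=0.0000 cont=0.0000 V=0.0000[hold]  S*(5)=50.9707
k=4: j=0 S=43.3351 intr=32.8649 cont=31.6663 V=32.8649[EX]; j=1 S=59.9517 intr=16.2483 cont=16.1383 V=16.2483[EX]; j=2 S=82.9400 intr=0.0000 cont=3.8020 V=3.8020[hold]; j=3 S=114.7430 intr=0.0000 cont=0.0000 V=0.0000[hold]; j=4 S=158.7408 intr=0.0000 cont=0.0000 V=0.0000[hold]  S*(4)=59.9517
k=3: j=0 S=50.9707 intr=25.2293 cont=24.0307 V=25.2293[EX]; j=1 S=70.5152 intr=5.6848 cont=9.7628 V=9.7628[hold]; j=2 S=97.5540 intr=0.0000 cont=1.8392 V=1.8392[hold]; j=3 S=134.9607 intr=0.0000 cont=0.0000 V=0.0000[hold]  S*(3)=50.9707
k=2: j=0 S=59.9517 intr=16.2483 cont=17.0909 V=17.0909[hold]; j=1 S=82.9400 intr=0.0000 cont=5.6432 V=5.6432[hold]; j=2 S=114.7430 intr=0.0000 cont=0.8897 V=0.8897[hold]  S*(2)=-
k=1: j=0 S=70.5152 intr=5.6848 cont=11.0920 V=11.0920[hold]; j=1 S=97.5540 intr=0.0000 cont=3.1751 V=3.1751[hold]  S*(1)=-
k=0: j=0 S=82.9400 intr=0.0000 cont=6.9548 V=6.9548[hold]  S*(0)=-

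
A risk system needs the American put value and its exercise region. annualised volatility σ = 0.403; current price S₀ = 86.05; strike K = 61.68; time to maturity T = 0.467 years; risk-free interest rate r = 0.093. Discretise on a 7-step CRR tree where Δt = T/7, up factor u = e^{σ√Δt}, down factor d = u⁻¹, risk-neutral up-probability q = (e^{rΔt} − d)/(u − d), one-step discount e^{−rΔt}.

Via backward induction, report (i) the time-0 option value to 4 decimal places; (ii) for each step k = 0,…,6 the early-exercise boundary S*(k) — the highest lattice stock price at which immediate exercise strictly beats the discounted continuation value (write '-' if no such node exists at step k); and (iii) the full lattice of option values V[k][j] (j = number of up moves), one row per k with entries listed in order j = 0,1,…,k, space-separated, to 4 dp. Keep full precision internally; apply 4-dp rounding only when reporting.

Δt=0.06671, u=1.10970, d=0.90114, q=0.50384, disc=e^(-rΔt)=0.99381
k=7 terminal: V=max(K-S,0) → 20.1553 10.5449 0.0000 0.0000 0.0000 0.0000 0.0000 0.0000
k=6: j=0 S=46.0801 intr=15.5999 cont=15.2184 V=15.5999[EX]; j=1 S=56.7448 intr=4.9352 cont=5.1996 V=5.1996[hold]; j=2 S=69.8777 intr=0.0000 cont=0.0000 V=0.0000[hold]; j=3 S=86.0500 intr=0.0000 cont=0.0000 V=0.0000[hold]; j=4 S=105.9652 intr=0.0000 cont=0.0000 V=0.0000[hold]; j=5 S=130.4896 intr=0.0000 cont=0.0000 V=0.0000[hold]; j=6 S=160.6899 intr=0.0000 cont=0.0000 V=0.0000[hold]  S*(6)=46.0801
k=5: j=0 S=51.1351 intr=10.5449 cont=10.2957 V=10.5449[EX]; j=1 S=62.9698 intr=0.0000 cont=2.5638 V=2.5638[hold]; j=2 S=77.5434 intr=0.0000 cont=0.0000 V=0.0000[hold]; j=3 S=95.4898 intr=0.0000 cont=0.0000 V=0.0000[hold]; j=4 S=117.5898 intr=0.0000 cont=0.0000 V=0.0000[hold]; j=5 S=144.8046 intr=0.0000 cont=0.0000 V=0.0000[hold]  S*(5)=51.1351
k=4: j=0 S=56.7448 intr=4.9352 cont=6.4833 V=6.4833[hold]; j=1 S=69.8777 intr=0.0000 cont=1.2642 V=1.2642[hold]; j=2 S=86.0500 intr=0.0000 cont=0.0000 V=0.0000[hold]; j=3 S=105.9652 intr=0.0000 cont=0.0000 V=0.0000[hold]; j=4 S=130.4896 intr=0.0000 cont=0.0000 V=0.0000[hold]  S*(4)=-
k=3: j=0 S=62.9698 intr=0.0000 cont=3.8299 V=3.8299[hold]; j=1 S=77.5434 intr=0.0000 cont=0.6234 V=0.6234[hold]; j=2 S=95.4898 intr=0.0000 cont=0.0000 V=0.0000[hold]; j=3 S=117.5898 intr=0.0000 cont=0.0000 V=0.0000[hold]  S*(3)=-
k=2: j=0 S=69.8777 intr=0.0000 cont=2.2006 V=2.2006[hold]; j=1 S=86.0500 intr=0.0000 cont=0.3074 V=0.3074[hold]; j=2 S=105.9652 intr=0.0000 cont=0.0000 V=0.0000[hold]  S*(2)=-
k=1: j=0 S=77.5434 intr=0.0000 cont=1.2390 V=1.2390[hold]; j=1 S=95.4898 intr=0.0000 cont=0.1516 V=0.1516[hold]  S*(1)=-
k=0: j=0 S=86.0500 intr=0.0000 cont=0.6868 V=0.6868[hold]  S*(0)=-

price = 0.6868
boundary = - - - - - 51.1351 46.0801
tree:
0.6868
1.2390 0.1516
2.2006 0.3074 0.0000
3.8299 0.6234 0.0000 0.0000
6.4833 1.2642 0.0000 0.0000 0.0000
10.5449 2.5638 0.0000 0.0000 0.0000 0.0000
15.5999 5.1996 0.0000 0.0000 0.0000 0.0000 0.0000
20.1553 10.5449 0.0000 0.0000 0.0000 0.0000 0.0000 0.0000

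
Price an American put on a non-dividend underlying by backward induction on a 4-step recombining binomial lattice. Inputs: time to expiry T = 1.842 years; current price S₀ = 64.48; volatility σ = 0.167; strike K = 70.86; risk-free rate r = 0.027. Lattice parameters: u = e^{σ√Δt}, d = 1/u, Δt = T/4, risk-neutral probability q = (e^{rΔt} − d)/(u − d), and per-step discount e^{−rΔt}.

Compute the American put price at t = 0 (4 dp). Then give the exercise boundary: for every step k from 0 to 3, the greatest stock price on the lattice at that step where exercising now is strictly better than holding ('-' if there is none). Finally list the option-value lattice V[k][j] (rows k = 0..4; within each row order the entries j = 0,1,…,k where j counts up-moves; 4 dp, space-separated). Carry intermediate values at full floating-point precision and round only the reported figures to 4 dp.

price = 8.4753
boundary = - 57.5716 51.4033 57.5716
tree:
8.4753
13.2884 4.3528
19.4567 7.7620 1.3936
24.9641 13.2884 2.9818 0.0000
29.8814 19.4567 6.3800 0.0000 0.0000

Δt=0.46050  u=1.12000  d=0.89286  q=0.52678  discount=0.98764
step 4 (expiry): payoffs max(K−S,0) = 29.8814 19.4567 6.3800 0.0000 0.0000
step 3: (k=3,j=0): S=45.8959, (K−S)⁺=24.9641, hold=24.0885 ⇒ V=24.9641 exercise | (k=3,j=1): S=57.5716, (K−S)⁺=13.2884, hold=12.4129 ⇒ V=13.2884 exercise | (k=3,j=2): S=72.2174, (K−S)⁺=0.0000, hold=2.9818 ⇒ V=2.9818 continue | (k=3,j=3): S=90.5892, (K−S)⁺=0.0000, hold=0.0000 ⇒ V=0.0000 continue  boundary S*=57.5716
step 2: (k=2,j=0): S=51.4033, (K−S)⁺=19.4567, hold=18.5811 ⇒ V=19.4567 exercise | (k=2,j=1): S=64.4800, (K−S)⁺=6.3800, hold=7.7620 ⇒ V=7.7620 continue | (k=2,j=2): S=80.8834, (K−S)⁺=0.0000, hold=1.3936 ⇒ V=1.3936 continue  boundary S*=51.4033
step 1: (k=1,j=0): S=57.5716, (K−S)⁺=13.2884, hold=13.1319 ⇒ V=13.2884 exercise | (k=1,j=1): S=72.2174, (K−S)⁺=0.0000, hold=4.3528 ⇒ V=4.3528 continue  boundary S*=57.5716
step 0: (k=0,j=0): S=64.4800, (K−S)⁺=6.3800, hold=8.4753 ⇒ V=8.4753 continue  boundary S*=-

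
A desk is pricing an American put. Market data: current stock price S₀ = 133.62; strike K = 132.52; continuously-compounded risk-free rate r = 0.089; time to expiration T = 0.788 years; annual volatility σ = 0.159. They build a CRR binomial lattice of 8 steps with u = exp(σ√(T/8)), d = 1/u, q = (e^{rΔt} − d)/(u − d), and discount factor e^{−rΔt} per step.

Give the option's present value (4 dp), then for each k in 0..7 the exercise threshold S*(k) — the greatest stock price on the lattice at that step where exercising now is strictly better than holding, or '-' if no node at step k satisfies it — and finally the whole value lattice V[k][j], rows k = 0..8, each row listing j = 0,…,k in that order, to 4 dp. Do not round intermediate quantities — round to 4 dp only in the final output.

price = 4.0655
boundary = - - 120.9282 115.0417 120.9282 115.0417 120.9282 127.1158
tree:
4.0655
6.9809 1.9790
11.5918 3.6895 0.7487
17.4783 6.6682 1.5507 0.1691
23.0782 11.5918 3.1416 0.4021 0.0000
28.4055 17.4783 6.1725 0.9560 0.0000 0.0000
33.4735 23.0782 11.5918 2.2729 0.0000 0.0000 0.0000
38.2948 28.4055 17.4783 5.4042 0.0000 0.0000 0.0000 0.0000
42.8814 33.4735 23.0782 11.5918 0.0000 0.0000 0.0000 0.0000 0.0000

Δt=0.09850  u=1.05117  d=0.95132  q=0.57571  discount=0.99127
step 8 (expiry): payoffs max(K−S,0) = 42.8814 33.4735 23.0782 11.5918 0.0000 0.0000 0.0000 0.0000 0.0000
step 7: (k=7,j=0): S=94.2252, (K−S)⁺=38.2948, hold=37.1381 ⇒ V=38.2948 exercise | (k=7,j=1): S=104.1145, (K−S)⁺=28.4055, hold=27.2488 ⇒ V=28.4055 exercise | (k=7,j=2): S=115.0417, (K−S)⁺=17.4783, hold=16.3216 ⇒ V=17.4783 exercise | (k=7,j=3): S=127.1158, (K−S)⁺=5.4042, hold=4.8753 ⇒ V=5.4042 exercise | (k=7,j=4): S=140.4570, (K−S)⁺=0.0000, hold=0.0000 ⇒ V=0.0000 continue | (k=7,j=5): S=155.1985, (K−S)⁺=0.0000, hold=0.0000 ⇒ V=0.0000 continue | (k=7,j=6): S=171.4872, (K−S)⁺=0.0000, hold=0.0000 ⇒ V=0.0000 continue | (k=7,j=7): S=189.4854, (K−S)⁺=0.0000, hold=0.0000 ⇒ V=0.0000 continue  boundary S*=127.1158
step 6: (k=6,j=0): S=99.0465, (K−S)⁺=33.4735, hold=32.3168 ⇒ V=33.4735 exercise | (k=6,j=1): S=109.4418, (K−S)⁺=23.0782, hold=21.9215 ⇒ V=23.0782 exercise | (k=6,j=2): S=120.9282, (K−S)⁺=11.5918, hold=10.4352 ⇒ V=11.5918 exercise | (k=6,j=3): S=133.6200, (K−S)⁺=0.0000, hold=2.2729 ⇒ V=2.2729 continue | (k=6,j=4): S=147.6439, (K−S)⁺=0.0000, hold=0.0000 ⇒ V=0.0000 continue | (k=6,j=5): S=163.1397, (K−S)⁺=0.0000, hold=0.0000 ⇒ V=0.0000 continue | (k=6,j=6): S=180.2618, (K−S)⁺=0.0000, hold=0.0000 ⇒ V=0.0000 continue  boundary S*=120.9282
step 5: (k=5,j=0): S=104.1145, (K−S)⁺=28.4055, hold=27.2488 ⇒ V=28.4055 exercise | (k=5,j=1): S=115.0417, (K−S)⁺=17.4783, hold=16.3216 ⇒ V=17.4783 exercise | (k=5,j=2): S=127.1158, (K−S)⁺=5.4042, hold=6.1725 ⇒ V=6.1725 continue | (k=5,j=3): S=140.4570, (K−S)⁺=0.0000, hold=0.9560 ⇒ V=0.9560 continue | (k=5,j=4): S=155.1985, (K−S)⁺=0.0000, hold=0.0000 ⇒ V=0.0000 continue | (k=5,j=5): S=171.4872, (K−S)⁺=0.0000, hold=0.0000 ⇒ V=0.0000 continue  boundary S*=115.0417
step 4: (k=4,j=0): S=109.4418, (K−S)⁺=23.0782, hold=21.9215 ⇒ V=23.0782 exercise | (k=4,j=1): S=120.9282, (K−S)⁺=11.5918, hold=10.8736 ⇒ V=11.5918 exercise | (k=4,j=2): S=133.6200, (K−S)⁺=0.0000, hold=3.1416 ⇒ V=3.1416 continue | (k=4,j=3): S=147.6439, (K−S)⁺=0.0000, hold=0.4021 ⇒ V=0.4021 continue | (k=4,j=4): S=163.1397, (K−S)⁺=0.0000, hold=0.0000 ⇒ V=0.0000 continue  boundary S*=120.9282
step 3: (k=3,j=0): S=115.0417, (K−S)⁺=17.4783, hold=16.3216 ⇒ V=17.4783 exercise | (k=3,j=1): S=127.1158, (K−S)⁺=5.4042, hold=6.6682 ⇒ V=6.6682 continue | (k=3,j=2): S=140.4570, (K−S)⁺=0.0000, hold=1.5507 ⇒ V=1.5507 continue | (k=3,j=3): S=155.1985, (K−S)⁺=0.0000, hold=0.1691 ⇒ V=0.1691 continue  boundary S*=115.0417
step 2: (k=2,j=0): S=120.9282, (K−S)⁺=11.5918, hold=11.1565 ⇒ V=11.5918 exercise | (k=2,j=1): S=133.6200, (K−S)⁺=0.0000, hold=3.6895 ⇒ V=3.6895 continue | (k=2,j=2): S=147.6439, (K−S)⁺=0.0000, hold=0.7487 ⇒ V=0.7487 continue  boundary S*=120.9282
step 1: (k=1,j=0): S=127.1158, (K−S)⁺=5.4042, hold=6.9809 ⇒ V=6.9809 continue | (k=1,j=1): S=140.4570, (K−S)⁺=0.0000, hold=1.9790 ⇒ V=1.9790 continue  boundary S*=-
step 0: (k=0,j=0): S=133.6200, (K−S)⁺=0.0000, hold=4.0655 ⇒ V=4.0655 continue  boundary S*=-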